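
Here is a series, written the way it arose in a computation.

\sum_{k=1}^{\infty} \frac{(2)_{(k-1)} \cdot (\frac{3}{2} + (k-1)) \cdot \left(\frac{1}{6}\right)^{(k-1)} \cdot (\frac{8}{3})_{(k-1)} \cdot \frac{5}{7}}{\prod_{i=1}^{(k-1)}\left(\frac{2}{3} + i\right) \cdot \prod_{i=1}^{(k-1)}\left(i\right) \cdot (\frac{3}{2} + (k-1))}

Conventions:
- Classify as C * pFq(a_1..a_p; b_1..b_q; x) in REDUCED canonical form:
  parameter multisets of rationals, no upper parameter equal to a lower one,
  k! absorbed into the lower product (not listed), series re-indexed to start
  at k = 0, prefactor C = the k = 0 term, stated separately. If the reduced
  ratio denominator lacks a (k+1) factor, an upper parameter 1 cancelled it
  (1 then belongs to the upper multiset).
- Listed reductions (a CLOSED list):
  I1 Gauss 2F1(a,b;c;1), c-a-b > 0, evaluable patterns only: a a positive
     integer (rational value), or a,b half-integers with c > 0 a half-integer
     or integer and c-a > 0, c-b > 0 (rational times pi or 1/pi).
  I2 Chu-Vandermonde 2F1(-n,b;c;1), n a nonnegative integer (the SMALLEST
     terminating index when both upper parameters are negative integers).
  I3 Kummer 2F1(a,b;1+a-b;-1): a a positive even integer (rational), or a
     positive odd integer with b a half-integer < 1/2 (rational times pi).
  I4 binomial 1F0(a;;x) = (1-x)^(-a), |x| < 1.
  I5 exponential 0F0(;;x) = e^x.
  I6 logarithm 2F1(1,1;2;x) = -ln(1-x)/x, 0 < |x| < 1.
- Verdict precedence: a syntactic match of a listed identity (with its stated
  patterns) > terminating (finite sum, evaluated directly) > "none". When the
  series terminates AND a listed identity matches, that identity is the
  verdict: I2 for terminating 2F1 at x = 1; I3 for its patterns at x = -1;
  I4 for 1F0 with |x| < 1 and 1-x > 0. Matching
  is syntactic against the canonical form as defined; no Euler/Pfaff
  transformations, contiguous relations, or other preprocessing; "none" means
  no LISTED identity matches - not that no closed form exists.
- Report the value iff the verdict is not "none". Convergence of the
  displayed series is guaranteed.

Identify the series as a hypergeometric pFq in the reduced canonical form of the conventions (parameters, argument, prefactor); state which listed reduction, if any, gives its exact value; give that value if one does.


The series (x = \frac{1}{6}) is 2F1: upper {2, \frac{8}{3}}, lower {\frac{5}{3}}, prefactor \frac{5}{7}. Verdict: no listed reduction: x = \frac{1}{6} and upper {2, \frac{8}{3}} fail every I1-I6 pattern.

Key step: with t_0 = \frac{5}{7}, the lower running product (C = 5/7) is a rising factorial.
Term ratio: r(k) = \frac{1}{6} * (k+2) (k+\frac{8}{3}) / [(k+\frac{5}{3}) (k+1)] ; factor over Q: parameters, x = \frac{1}{6}, and C = \frac{5}{7}.


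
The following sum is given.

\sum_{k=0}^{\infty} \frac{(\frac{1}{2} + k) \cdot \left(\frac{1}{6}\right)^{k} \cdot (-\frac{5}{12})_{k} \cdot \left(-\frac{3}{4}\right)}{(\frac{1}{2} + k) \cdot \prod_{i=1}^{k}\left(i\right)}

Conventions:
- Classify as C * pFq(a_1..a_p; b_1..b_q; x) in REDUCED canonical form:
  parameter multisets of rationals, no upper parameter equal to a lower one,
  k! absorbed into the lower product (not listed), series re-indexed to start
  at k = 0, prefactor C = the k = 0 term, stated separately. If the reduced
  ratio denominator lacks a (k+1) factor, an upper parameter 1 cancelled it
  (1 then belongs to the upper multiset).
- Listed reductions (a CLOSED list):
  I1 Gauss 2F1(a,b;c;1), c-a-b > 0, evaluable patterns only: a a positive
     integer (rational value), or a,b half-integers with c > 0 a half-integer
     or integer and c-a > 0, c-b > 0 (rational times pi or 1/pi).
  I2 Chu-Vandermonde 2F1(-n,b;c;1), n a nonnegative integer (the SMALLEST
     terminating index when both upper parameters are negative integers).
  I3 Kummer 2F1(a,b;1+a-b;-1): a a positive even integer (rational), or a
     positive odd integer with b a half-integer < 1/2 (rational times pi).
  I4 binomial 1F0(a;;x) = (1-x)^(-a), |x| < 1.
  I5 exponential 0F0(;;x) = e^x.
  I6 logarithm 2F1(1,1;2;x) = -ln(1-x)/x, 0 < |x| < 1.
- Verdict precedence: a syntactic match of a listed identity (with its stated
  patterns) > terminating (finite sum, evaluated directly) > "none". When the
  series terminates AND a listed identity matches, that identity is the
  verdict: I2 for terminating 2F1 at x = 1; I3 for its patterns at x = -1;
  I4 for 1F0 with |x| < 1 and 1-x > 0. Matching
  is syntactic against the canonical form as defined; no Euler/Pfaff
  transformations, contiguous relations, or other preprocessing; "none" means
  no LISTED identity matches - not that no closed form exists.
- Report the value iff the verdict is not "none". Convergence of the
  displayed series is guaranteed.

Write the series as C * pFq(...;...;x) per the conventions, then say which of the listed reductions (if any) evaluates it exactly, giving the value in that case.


At argument \frac{1}{6}: a 1F0 with upper {-\frac{5}{12}}, lower {-}, scaled by C = -\frac{3}{4}. Verdict: binomial (I4) applies (the 1F0 binomial series: exponent 5/12, x = \frac{1}{6}). Hence: \left(-\frac{3}{4}\right) \cdot \left(\frac{5}{6}\right)^{\frac{5}{12}}.

Structural cue: x = \frac{1}{6} and the factor k + 1/2 cancels (top and bottom), leaving prefactor -3/4.
Consecutive-term ratio: r(k) = \frac{1}{6} * (k-\frac{5}{12}) / [(k+1)] ; factor over Q: parameters, x = \frac{1}{6}, and C = -\frac{3}{4}.


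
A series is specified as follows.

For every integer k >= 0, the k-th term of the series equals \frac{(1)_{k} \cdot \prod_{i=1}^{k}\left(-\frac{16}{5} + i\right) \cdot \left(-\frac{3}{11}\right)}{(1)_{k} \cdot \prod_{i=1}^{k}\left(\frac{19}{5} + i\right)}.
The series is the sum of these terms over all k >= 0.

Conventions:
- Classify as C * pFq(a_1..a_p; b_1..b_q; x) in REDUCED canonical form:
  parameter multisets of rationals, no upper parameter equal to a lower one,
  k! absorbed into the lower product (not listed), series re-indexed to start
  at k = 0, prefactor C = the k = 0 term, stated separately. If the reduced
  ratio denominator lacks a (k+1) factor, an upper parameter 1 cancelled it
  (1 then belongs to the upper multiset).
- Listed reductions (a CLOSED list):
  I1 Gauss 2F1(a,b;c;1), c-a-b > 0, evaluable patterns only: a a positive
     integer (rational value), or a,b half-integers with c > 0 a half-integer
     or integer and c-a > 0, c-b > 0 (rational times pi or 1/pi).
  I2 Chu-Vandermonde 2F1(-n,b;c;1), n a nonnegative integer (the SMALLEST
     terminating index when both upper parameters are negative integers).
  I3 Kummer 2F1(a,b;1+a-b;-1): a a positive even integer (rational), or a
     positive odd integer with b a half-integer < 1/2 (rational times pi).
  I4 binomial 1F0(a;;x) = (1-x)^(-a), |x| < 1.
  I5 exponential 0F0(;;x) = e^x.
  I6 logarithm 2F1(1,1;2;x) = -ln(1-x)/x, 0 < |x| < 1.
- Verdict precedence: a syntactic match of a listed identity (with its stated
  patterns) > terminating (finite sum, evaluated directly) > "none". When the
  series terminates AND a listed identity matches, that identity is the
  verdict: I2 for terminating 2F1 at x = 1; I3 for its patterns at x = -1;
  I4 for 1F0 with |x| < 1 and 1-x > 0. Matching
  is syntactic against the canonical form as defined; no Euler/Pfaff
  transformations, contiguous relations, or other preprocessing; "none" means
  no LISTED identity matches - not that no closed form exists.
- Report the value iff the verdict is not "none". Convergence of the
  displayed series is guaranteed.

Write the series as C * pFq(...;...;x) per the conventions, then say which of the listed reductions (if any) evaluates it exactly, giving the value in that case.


Classification (C = -\frac{3}{11}): 2F1 with upper {-\frac{11}{5}, 1}, lower {\frac{24}{5}}, argument x = 1. Verdict at x = 1: Gauss's theorem (I1) matches (x = 1: the Gamma ratio telescopes since c-a-b = 6 > 0 and a = 1 in Z>0). Sum: -\frac{19}{110}.

Key observation: t_0 being -\frac{3}{11}, the lower running product (C = -3/11, x = 1) is a rising factorial.
Consecutive-term ratio: r(k) = 1 * (k-\frac{11}{5}) (k+1) / [(k+\frac{24}{5}) (k+1)] ; factor over Q: parameters, x = 1, and C = -\frac{3}{11}.


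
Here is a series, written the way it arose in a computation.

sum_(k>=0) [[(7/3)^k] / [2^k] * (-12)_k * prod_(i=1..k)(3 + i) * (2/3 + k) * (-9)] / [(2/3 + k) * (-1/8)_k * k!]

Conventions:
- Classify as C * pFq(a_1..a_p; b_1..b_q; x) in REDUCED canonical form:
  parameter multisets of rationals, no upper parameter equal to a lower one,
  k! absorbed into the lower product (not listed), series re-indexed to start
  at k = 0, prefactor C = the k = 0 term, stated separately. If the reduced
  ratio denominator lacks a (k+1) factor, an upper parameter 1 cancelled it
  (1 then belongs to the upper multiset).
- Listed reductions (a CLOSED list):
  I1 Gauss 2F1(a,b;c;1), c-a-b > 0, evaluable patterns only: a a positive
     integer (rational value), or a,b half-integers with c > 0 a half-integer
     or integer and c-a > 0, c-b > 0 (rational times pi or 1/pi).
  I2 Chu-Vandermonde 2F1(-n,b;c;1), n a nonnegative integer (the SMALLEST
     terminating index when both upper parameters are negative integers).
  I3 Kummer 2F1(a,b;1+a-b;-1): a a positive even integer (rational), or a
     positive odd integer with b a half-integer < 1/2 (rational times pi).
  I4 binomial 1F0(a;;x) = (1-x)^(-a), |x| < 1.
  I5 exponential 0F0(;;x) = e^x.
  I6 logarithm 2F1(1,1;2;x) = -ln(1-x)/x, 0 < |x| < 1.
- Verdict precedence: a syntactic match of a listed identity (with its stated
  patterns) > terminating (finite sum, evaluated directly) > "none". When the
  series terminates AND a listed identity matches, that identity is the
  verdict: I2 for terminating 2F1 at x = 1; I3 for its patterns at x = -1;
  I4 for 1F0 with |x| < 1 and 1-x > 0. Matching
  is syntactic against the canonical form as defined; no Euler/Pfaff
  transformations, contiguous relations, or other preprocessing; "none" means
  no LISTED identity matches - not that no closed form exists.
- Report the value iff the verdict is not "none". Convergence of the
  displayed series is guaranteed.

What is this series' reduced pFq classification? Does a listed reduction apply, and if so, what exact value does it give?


x = 7/6 here; the reduced form reads 2F1, upper {-12, 4}, lower {-1/8}, C = -9. Verdict: terminating - the sum ends at index 12 because -12 is a negative integer; exact evaluation follows. Exact value: 1385056839897833/4184337679532127.

First insight: t_0 = -9 here, and the two k-th powers (prefactor -9) combine into one argument.
Step ratio: r(k) = (7/6) * (k-12) (k+4) / [(k-1/8) (k+1)] - rational in k, leading ratio (7/6); with t_0 = -9, classification follows.


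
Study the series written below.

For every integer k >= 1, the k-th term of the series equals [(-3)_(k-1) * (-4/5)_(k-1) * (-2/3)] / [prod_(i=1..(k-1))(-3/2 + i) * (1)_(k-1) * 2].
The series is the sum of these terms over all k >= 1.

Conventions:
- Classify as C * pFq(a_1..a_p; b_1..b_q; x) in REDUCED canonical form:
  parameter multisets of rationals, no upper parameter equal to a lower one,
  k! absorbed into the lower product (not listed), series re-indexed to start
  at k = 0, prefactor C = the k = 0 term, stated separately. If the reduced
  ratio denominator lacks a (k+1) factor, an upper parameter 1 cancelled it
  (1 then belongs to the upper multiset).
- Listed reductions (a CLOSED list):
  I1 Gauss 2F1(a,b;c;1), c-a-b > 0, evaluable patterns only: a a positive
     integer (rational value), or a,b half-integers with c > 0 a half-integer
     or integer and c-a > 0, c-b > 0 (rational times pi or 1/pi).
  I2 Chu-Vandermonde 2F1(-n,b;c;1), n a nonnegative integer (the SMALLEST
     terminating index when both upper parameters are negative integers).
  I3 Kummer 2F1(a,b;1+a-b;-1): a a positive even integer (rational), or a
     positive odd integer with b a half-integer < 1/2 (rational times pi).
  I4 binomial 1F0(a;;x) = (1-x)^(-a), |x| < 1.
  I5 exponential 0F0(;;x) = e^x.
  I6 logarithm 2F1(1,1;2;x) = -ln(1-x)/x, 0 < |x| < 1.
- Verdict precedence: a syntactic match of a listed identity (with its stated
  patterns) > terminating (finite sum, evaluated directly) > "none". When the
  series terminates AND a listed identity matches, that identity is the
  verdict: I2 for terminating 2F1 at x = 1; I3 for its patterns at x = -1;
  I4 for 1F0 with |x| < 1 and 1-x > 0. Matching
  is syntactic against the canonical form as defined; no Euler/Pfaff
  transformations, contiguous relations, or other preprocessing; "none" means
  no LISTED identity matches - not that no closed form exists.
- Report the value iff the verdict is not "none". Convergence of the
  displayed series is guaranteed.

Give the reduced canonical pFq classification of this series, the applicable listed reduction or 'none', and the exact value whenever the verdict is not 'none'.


x = 1 here; the reduced form reads 2F1, upper {-3, -4/5}, lower {-1/2}, C = -1/3. Verdict at x = 1: Chu-Vandermonde (I2) matches (terminating 2F1 at x = 1 with n = 3, b = -4/5, c = -1/2). Sum: 299/375.

First insight: x = 1 and (1)_k (C = -1/3, x = 1) is k! itself.
Step ratio: r(k) = 1 * (k-3) (k-4/5) / [(k-1/2) (k+1)] - poly over poly, x = 1 from leading terms; C = -1/3 at k = 0.


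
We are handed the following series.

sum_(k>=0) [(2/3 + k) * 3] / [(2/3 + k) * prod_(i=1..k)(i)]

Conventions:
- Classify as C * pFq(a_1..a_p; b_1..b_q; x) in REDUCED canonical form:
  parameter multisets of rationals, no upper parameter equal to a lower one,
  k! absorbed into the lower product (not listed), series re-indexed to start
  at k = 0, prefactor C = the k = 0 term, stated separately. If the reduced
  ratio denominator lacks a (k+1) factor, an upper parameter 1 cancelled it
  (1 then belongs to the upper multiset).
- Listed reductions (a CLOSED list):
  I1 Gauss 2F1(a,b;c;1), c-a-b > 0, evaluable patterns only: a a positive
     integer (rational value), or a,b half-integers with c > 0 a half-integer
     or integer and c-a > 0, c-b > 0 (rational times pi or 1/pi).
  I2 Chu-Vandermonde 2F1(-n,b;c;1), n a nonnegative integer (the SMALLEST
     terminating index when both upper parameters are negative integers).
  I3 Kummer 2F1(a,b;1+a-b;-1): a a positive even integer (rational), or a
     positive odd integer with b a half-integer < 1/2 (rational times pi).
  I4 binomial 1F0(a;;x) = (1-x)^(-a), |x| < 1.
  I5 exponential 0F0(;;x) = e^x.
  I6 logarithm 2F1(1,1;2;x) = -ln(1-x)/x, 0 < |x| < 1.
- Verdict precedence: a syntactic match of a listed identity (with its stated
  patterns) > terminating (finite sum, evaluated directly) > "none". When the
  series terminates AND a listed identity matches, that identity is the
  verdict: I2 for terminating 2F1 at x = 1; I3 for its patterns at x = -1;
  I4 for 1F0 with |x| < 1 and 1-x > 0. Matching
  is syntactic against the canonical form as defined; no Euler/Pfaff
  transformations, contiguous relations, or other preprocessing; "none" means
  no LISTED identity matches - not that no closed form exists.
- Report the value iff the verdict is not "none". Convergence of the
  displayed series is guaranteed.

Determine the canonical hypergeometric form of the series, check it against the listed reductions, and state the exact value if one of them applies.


The series (x = 1) is 0F0: upper {-}, lower {-}, prefactor 3. Verdict (x = 1): exponential (I5) applies (the 0F0 exponential series at x = 1). Sum: 3 * e^(1).

The tell: t_0 being 3, striking the common factor k + 2/3 reduces the term (prefactor 3).
Term ratio: r(k) = 1 * 1 / [(k+1)] ; factor over Q: parameters, x = 1, and C = 3.


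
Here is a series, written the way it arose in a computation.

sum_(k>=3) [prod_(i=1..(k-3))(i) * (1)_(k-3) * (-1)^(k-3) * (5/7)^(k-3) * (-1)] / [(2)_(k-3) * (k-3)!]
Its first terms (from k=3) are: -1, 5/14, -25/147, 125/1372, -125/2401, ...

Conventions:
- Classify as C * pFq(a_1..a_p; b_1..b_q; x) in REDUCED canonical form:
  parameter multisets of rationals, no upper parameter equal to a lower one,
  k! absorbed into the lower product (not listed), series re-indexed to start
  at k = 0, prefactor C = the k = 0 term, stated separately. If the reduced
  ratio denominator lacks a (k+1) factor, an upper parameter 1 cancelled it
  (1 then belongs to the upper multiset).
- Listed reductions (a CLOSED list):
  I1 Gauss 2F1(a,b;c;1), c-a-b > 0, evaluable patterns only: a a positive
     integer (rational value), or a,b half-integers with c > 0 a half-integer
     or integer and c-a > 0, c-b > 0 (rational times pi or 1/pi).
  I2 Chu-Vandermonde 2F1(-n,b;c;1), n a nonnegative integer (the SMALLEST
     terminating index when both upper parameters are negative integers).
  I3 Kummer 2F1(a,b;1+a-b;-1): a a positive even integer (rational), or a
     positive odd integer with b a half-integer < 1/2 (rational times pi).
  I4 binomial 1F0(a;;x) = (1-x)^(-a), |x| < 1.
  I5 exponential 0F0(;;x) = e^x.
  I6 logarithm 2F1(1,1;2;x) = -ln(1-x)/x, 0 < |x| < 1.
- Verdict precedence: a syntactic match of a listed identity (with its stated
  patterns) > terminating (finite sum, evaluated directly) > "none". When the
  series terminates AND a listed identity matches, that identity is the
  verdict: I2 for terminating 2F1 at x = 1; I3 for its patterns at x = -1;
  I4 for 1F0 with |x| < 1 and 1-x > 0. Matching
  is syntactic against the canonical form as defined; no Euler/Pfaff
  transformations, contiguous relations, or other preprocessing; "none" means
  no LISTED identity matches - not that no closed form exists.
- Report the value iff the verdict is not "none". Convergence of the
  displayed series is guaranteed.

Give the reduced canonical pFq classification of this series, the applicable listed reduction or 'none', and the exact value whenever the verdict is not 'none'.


Key observation: t_0 being -1, the running product (C = -1, x = -5/7) telescopes to a rising factorial.
Term ratio: r(k) = (-5/7) * (k+1) (k+1) / [(k+2) (k+1)] - rational in k. x = (-5/7); t_0 = -1; negate the roots.

The series (x = -5/7) is 2F1: upper {1, 1}, lower {2}, prefactor -1. Verdict: this is logarithm (I6) (the logarithm: parameters (1,1;2), x = -5/7). Its exact value is (-7/5) * ln(12/7).


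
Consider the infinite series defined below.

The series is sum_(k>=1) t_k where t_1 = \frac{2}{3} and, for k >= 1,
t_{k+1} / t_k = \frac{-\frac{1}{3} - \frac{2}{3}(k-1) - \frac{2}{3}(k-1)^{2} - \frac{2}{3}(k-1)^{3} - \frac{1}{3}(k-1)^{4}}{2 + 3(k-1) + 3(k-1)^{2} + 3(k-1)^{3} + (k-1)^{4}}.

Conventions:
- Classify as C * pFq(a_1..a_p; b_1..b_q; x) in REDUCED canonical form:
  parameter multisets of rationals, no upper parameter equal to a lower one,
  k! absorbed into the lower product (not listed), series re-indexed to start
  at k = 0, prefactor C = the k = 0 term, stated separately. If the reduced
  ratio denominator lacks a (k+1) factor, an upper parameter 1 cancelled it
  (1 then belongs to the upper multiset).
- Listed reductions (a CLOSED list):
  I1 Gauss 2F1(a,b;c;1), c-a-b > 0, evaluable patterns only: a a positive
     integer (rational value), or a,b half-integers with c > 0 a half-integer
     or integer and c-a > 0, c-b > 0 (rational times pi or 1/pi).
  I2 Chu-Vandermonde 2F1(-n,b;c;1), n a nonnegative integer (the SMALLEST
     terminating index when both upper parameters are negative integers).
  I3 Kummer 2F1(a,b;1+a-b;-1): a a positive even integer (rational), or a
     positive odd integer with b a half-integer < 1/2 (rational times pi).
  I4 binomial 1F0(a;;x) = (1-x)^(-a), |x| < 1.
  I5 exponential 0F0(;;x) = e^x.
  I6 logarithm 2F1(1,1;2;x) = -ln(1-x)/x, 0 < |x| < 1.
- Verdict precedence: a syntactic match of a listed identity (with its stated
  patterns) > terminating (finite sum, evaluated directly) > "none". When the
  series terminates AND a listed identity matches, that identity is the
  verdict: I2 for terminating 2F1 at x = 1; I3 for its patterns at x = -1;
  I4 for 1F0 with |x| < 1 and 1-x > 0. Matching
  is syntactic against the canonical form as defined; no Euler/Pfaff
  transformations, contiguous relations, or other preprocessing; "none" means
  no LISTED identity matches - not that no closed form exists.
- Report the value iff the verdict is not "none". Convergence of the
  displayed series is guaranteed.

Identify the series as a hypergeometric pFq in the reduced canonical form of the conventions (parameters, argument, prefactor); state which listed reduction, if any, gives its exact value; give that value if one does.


The series (x = -\frac{1}{3}) is 2F1: upper {1, 1}, lower {2}, prefactor \frac{2}{3}. Verdict: the logarithmic series (I6) matches (the logarithm: parameters (1,1;2), x = -\frac{1}{3}). Hence: 2 \cdot \ln\left(\frac{4}{3}\right).

Key observation: t_0 being \frac{2}{3}, cancel k^2 + 1 from the displayed ratio first; then prefactor 2/3.
Ratio: r(k) = -\frac{1}{3} * (k+1) (k+1) / [(k+2) (k+1)] ; factor over Q: parameters, x = -\frac{1}{3}, and C = \frac{2}{3}.


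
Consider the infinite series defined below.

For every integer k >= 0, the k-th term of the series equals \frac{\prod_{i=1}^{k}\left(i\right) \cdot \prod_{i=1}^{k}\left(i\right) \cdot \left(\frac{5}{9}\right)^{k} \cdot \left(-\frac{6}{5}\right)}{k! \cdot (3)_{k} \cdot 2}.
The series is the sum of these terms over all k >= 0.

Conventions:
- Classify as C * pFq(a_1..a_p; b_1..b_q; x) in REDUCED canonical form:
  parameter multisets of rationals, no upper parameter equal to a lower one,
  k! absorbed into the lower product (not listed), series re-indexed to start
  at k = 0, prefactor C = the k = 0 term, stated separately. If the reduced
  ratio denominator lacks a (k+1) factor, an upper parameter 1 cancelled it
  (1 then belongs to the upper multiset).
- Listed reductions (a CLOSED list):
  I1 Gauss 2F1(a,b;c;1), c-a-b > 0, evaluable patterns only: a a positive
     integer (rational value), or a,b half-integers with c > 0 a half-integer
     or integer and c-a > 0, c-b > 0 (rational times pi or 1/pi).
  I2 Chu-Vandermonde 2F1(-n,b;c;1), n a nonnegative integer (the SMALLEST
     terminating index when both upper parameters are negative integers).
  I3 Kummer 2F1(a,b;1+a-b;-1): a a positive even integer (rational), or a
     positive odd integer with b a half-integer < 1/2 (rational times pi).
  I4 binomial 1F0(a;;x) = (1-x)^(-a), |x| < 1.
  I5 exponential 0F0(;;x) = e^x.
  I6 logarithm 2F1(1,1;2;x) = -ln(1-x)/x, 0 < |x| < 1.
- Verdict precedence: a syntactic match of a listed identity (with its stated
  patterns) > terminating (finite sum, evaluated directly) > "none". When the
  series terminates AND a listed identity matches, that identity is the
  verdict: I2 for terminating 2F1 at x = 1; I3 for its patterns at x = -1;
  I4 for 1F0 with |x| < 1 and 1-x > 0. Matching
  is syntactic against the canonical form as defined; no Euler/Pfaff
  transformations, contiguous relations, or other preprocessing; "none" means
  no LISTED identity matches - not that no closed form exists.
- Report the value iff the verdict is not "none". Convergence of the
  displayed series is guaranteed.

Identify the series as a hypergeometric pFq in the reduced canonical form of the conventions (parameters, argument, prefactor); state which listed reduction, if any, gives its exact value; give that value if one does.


Key step: with t_0 = -\frac{3}{5}, the running product (C = -3/5, x = 5/9) telescopes to a rising factorial.
Term ratio: r(k) = \frac{5}{9} * (k+1) (k+1) / [(k+3) (k+1)] - rational; roots negated = parameters, x = \frac{5}{9}, C = -\frac{3}{5}.

Prefactor -\frac{3}{5}, argument \frac{5}{9}: 2F1 with upper {1, 1} over lower {3}. Verdict: none - at argument \frac{5}{9} the multisets {1, 1} ; {3} match no listed identity.


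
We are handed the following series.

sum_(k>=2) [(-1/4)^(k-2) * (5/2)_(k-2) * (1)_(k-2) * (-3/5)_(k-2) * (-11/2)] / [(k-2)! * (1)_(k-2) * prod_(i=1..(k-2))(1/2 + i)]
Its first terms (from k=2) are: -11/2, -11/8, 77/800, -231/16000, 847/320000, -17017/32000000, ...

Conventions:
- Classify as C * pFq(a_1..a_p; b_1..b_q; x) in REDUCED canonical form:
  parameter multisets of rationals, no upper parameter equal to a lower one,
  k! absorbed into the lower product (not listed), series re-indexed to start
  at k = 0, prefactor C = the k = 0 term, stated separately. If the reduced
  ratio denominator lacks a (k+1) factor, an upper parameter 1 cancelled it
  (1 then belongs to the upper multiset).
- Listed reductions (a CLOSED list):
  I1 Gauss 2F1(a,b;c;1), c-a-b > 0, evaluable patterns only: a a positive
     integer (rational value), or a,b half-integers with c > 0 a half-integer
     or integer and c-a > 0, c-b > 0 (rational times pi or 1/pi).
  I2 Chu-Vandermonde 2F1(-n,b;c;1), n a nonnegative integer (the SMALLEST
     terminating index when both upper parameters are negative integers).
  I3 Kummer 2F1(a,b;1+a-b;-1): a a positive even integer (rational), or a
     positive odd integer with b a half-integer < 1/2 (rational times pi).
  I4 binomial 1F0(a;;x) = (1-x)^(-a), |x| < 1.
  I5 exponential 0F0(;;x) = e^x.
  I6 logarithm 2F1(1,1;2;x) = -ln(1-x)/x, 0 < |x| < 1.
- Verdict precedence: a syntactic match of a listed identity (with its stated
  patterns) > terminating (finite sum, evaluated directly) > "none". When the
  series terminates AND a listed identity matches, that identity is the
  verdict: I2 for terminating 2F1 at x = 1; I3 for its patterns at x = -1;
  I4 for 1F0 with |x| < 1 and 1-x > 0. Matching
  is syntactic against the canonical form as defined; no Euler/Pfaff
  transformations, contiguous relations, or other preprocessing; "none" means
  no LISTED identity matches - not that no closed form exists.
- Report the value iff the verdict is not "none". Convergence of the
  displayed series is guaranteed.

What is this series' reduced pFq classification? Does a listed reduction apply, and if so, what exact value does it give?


Canonical form: C = -11/2 times 2F1 with upper {-3/5, 5/2}, lower {3/2}, x = -1/4. Verdict: none. Every listed pattern misses the 2F1 form at -1/4, upper {-3/5, 5/2}.

Structural cue: from the first term -11/2: (1)_k (C = -11/2) is k! itself.
Adjacent-term ratio: r(k) = (-1/4) * (k-3/5) (k+5/2) / [(k+3/2) (k+1)] - rational; roots negated = parameters, x = (-1/4), C = -11/2.


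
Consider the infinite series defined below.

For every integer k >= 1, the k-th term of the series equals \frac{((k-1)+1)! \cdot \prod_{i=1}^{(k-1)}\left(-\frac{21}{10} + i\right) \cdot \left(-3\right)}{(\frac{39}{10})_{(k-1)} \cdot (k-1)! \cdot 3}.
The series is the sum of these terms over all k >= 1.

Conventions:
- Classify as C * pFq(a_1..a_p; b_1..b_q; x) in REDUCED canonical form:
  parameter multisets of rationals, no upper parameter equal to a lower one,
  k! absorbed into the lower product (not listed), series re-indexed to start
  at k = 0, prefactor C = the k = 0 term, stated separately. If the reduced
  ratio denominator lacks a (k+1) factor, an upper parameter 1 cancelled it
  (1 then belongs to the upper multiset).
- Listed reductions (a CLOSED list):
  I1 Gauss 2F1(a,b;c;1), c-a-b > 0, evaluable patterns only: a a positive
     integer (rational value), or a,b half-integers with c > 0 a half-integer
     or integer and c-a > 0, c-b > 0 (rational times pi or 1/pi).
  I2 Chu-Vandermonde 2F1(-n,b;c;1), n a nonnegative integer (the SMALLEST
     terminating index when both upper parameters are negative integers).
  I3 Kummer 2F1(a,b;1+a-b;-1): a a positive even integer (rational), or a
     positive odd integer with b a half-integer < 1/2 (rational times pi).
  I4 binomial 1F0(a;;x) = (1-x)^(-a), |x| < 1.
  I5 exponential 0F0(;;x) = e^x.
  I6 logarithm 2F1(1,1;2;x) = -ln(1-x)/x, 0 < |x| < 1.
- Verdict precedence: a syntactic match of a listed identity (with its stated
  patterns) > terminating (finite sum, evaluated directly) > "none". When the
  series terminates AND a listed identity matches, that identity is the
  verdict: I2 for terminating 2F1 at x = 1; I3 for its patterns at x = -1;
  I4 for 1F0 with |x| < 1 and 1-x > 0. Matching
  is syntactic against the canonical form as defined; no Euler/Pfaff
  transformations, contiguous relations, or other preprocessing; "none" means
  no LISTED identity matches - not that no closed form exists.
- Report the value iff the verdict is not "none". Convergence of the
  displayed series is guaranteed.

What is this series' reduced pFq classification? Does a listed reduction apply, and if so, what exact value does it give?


At argument 1: a 2F1 with upper {-\frac{11}{10}, 2}, lower {\frac{39}{10}}, scaled by C = -1. Verdict: Gauss (I1, integer-parameter pattern) matches (x = 1: the Gamma ratio telescopes since c-a-b = 3 > 0 and a = 2 in Z>0). Hence: -\frac{551}{1200}.

The tell: with t_0 = -1, the running product (C = -1) telescopes to a rising factorial.
Term ratio: r(k) = 1 * (k-\frac{11}{10}) (k+2) / [(k+\frac{39}{10}) (k+1)] - rational in k. x = 1; t_0 = -1; negate the roots.


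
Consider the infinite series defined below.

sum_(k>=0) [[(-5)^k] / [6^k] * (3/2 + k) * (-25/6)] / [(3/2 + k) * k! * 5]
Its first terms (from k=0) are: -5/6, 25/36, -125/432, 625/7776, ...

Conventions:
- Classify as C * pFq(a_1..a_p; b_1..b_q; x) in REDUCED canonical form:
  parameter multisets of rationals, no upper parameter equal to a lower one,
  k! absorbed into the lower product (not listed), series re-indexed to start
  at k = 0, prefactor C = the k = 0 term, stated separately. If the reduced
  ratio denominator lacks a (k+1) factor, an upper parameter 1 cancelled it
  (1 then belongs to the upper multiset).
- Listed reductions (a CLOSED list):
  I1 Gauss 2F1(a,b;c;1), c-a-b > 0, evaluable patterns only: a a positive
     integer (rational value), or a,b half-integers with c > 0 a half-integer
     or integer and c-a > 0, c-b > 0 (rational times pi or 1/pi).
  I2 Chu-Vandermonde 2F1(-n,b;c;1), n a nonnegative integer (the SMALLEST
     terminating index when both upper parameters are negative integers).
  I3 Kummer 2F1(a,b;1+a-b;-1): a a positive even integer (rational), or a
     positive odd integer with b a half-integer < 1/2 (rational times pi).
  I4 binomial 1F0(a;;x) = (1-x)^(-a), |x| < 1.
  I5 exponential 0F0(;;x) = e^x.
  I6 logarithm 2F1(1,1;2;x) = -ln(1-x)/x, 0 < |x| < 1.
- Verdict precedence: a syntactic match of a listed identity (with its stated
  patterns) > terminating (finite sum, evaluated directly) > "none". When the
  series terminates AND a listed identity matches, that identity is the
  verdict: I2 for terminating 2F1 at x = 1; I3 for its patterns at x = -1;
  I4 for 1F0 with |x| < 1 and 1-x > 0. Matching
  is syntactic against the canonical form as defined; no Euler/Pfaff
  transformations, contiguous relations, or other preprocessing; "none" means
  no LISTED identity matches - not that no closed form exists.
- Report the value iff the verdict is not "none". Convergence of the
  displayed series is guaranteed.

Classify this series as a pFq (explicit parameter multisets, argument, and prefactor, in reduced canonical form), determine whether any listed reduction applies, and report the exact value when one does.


Canonical form: C = -5/6 times 0F0 with upper {-}, lower {-}, x = -5/6. Verdict (x = -5/6): the I5 exponential reduction applies (the 0F0 exponential series at x = -5/6). Value: (-5/6) * e^(-5/6).

The tell: x = (-5/6) and k + 3/2 divides numerator and denominator alike; prefactor -5/6 after cancelling.
Consecutive-term ratio: r(k) = (-5/6) * 1 / [(k+1)] - poly over poly, x = (-5/6) from leading terms; C = -5/6 at k = 0.


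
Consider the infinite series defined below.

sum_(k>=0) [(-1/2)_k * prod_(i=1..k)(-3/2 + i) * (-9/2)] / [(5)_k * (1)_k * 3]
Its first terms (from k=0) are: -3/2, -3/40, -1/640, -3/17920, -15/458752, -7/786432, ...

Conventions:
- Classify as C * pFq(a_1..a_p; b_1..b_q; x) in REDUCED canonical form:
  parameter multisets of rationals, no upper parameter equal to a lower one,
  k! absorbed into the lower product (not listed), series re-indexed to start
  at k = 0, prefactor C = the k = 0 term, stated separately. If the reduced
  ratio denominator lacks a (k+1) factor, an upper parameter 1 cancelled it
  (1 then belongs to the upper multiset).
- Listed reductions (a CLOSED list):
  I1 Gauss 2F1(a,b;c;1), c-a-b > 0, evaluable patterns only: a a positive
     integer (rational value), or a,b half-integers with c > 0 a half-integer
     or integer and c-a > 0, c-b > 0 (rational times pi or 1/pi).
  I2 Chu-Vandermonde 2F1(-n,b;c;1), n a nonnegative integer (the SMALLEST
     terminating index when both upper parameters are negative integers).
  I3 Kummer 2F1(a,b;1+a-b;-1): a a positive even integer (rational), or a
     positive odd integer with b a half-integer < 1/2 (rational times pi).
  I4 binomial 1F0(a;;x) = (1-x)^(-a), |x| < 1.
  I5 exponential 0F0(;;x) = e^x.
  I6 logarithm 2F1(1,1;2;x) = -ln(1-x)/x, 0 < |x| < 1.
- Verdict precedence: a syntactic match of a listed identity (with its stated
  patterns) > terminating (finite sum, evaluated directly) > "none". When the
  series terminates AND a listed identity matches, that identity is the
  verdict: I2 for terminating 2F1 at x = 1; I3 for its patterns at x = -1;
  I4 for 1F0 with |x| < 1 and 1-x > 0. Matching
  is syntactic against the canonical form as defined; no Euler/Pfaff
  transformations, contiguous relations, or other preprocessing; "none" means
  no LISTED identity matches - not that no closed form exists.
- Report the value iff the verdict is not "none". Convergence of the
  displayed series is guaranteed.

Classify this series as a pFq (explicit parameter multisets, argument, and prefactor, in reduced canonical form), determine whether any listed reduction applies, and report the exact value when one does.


Key step: from the first term -3/2: the running product (C = -3/2) telescopes to a rising factorial.
Term ratio: r(k) = 1 * (k-1/2) (k-1/2) / [(k+5) (k+1)] - rational in k, leading ratio 1; with t_0 = -3/2, classification follows.

Canonical form: C = -3/2 times 2F1 with upper {-1/2, -1/2}, lower {5}, x = 1. Verdict at x = 1: Gauss's theorem I1 (half-integer case) matches (x = 1; upper {-1/2, -1/2} half-integers, c = 5 in the evaluable pattern). Exact value: (-32768/6615) / pi.


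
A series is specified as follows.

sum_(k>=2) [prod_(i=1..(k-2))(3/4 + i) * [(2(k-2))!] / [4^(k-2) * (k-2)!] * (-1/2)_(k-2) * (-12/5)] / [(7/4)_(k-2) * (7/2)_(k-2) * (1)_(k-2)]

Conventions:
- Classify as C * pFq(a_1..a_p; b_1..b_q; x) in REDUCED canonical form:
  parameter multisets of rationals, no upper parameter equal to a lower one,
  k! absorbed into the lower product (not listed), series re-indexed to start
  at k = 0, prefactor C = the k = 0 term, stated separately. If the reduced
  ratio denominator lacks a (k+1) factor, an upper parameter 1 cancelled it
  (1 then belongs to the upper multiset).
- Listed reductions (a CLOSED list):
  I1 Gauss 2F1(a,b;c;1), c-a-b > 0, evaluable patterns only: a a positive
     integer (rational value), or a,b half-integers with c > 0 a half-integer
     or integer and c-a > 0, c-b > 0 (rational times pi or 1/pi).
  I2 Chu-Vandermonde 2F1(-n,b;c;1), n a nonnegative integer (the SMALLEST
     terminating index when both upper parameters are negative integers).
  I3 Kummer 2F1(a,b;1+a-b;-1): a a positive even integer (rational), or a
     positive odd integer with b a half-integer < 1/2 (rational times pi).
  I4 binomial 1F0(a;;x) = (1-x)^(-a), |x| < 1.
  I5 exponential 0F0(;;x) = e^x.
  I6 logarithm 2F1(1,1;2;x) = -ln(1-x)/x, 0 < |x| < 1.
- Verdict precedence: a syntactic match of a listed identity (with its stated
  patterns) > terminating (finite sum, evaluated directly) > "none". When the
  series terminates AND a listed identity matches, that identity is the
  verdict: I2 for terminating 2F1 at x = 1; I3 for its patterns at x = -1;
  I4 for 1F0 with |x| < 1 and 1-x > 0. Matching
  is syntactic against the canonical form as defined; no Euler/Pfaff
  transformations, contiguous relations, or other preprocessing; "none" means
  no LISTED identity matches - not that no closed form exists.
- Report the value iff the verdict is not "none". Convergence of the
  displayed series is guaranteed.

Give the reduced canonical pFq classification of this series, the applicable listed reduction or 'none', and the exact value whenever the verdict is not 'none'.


Canonical form: C = -12/5 times 2F1 with upper {-1/2, 1/2}, lower {7/2}, x = 1. Verdict: this is Gauss's theorem I1 (half-integer case) (x = 1; upper {-1/2, 1/2} half-integers, c = 7/2 in the evaluable pattern). Value: (-45/64) * pi.

Key observation: from the first term -12/5: the parameter 7/4 appears in both the upper and lower lists and cancels.
Adjacent-term ratio: r(k) = 1 * (k-1/2) (k+1/2) / [(k+7/2) (k+1)] - rational in k. x = 1; t_0 = -12/5; negate the roots.


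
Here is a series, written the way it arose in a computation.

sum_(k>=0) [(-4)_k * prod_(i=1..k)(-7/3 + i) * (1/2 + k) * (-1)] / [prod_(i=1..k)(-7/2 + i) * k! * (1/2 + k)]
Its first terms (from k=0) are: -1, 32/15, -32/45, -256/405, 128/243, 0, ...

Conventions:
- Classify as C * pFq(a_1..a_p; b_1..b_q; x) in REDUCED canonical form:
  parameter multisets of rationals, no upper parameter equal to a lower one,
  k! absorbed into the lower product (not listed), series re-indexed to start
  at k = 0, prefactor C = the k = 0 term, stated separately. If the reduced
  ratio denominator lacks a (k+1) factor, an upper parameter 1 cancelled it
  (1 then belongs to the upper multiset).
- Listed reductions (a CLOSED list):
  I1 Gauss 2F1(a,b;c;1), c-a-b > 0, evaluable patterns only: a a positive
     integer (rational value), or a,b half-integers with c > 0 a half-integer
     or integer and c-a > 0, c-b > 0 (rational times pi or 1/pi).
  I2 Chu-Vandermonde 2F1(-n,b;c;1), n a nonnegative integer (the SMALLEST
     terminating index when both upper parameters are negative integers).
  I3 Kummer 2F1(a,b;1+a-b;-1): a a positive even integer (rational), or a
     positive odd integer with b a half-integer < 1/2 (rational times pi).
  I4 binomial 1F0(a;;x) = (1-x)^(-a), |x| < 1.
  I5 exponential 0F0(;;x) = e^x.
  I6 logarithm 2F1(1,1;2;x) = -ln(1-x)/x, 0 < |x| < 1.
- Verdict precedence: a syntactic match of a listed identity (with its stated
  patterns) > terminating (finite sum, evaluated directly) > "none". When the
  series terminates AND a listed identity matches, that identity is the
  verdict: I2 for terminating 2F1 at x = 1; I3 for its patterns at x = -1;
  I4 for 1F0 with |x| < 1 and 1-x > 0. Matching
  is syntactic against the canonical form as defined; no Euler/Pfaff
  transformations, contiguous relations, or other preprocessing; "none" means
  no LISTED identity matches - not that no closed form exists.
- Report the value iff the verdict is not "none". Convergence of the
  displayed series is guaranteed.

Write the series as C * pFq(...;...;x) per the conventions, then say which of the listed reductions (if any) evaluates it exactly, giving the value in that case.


Reduced: x = 1, 2F1, upper = {-4, -4/3}, lower = {-5/2}, C = -1. Verdict: this is the Chu-Vandermonde identity I2 (terminating 2F1 at x = 1 with n = 4, b = -4/3, c = -5/2). Sum: 77/243.

First insight: x = 1 and the running product (prefactor -1) telescopes to a rising factorial.
Term ratio: r(k) = 1 * (k-4) (k-4/3) / [(k-5/2) (k+1)] - rational; roots negated = parameters, x = 1, C = -1.


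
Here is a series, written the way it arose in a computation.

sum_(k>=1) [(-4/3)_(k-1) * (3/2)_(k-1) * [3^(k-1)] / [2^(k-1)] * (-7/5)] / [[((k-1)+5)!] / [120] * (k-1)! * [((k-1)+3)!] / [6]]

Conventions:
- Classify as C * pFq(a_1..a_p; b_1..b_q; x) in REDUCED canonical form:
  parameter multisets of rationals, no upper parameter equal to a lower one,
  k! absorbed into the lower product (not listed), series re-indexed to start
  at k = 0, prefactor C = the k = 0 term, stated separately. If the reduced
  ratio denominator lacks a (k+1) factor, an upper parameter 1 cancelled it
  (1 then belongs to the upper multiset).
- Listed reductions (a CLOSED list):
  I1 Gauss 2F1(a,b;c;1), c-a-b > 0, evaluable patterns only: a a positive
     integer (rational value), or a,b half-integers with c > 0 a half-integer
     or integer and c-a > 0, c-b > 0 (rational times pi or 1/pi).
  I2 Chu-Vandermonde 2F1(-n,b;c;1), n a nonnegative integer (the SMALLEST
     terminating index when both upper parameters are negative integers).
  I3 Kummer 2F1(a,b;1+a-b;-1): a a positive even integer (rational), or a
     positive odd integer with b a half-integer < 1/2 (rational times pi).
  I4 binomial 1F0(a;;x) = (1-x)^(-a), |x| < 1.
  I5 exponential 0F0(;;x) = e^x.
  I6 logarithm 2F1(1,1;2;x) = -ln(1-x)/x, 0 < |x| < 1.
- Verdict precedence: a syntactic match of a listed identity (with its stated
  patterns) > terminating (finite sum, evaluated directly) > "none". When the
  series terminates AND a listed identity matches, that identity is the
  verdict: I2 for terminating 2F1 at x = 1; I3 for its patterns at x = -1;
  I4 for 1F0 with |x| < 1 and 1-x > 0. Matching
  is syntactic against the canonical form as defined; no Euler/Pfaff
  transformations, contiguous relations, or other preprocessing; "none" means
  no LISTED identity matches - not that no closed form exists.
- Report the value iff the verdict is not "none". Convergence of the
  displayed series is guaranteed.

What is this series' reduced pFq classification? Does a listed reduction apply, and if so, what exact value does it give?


The tell: from the first term -7/5: the denominator's factorial ratio (C = -7/5, x = 3/2) is a lower Pochhammer.
Consecutive-term ratio: r(k) = (3/2) * (k-4/3) (k+3/2) / [(k+4) (k+6) (k+1)] - rational; roots negated = parameters, x = (3/2), C = -7/5.

With C = -7/5: the canonical form is 2F2(-4/3, 3/2; 4, 6; 3/2). Verdict: none (x = 3/2): each listed identity misses the multisets {-4/3, 3/2} ; {4, 6}.
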